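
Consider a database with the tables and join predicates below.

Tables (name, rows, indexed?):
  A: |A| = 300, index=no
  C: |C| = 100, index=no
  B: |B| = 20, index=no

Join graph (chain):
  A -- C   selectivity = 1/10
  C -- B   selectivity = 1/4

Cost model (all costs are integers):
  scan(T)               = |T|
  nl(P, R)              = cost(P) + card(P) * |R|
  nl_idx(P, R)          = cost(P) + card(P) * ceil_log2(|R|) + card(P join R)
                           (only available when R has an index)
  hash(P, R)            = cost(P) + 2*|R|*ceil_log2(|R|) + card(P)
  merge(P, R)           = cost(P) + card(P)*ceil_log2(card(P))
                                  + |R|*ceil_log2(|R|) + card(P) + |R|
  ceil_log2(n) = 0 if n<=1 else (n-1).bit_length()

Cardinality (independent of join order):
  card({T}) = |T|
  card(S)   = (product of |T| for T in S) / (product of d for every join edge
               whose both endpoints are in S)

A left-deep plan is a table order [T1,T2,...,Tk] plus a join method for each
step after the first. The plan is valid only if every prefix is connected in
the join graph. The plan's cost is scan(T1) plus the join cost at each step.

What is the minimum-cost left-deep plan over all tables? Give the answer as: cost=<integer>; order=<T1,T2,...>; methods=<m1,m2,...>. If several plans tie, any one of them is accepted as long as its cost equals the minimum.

Selinger DP (subsets sized 1..n):
  {A}: scan cost=300, card=300
  {C}: scan cost=100, card=100
  {B}: scan cost=20, card=20
  {AC}: card=3000; try (C,hash)→2000, (A,merge)→3900, (C,merge)→4100, (A,hash)→5600, (A,nl)→30100, (C,nl)→30300; best=2000 via (C,hash)
  {BC}: card=500; try (B,hash)→400, (C,merge)→940, (B,merge)→1020, (C,hash)→1440, (C,nl)→2020, (B,nl)→2100; best=400 via (B,hash)
  {ABC}: card=15000; try (B,hash)→5200, (A,hash)→6300, (A,merge)→8400, (B,merge)→41120, (B,nl)→62000, (A,nl)→150400; best=5200 via (B,hash)

cost=5200; order=A,C,B; methods=hash,hash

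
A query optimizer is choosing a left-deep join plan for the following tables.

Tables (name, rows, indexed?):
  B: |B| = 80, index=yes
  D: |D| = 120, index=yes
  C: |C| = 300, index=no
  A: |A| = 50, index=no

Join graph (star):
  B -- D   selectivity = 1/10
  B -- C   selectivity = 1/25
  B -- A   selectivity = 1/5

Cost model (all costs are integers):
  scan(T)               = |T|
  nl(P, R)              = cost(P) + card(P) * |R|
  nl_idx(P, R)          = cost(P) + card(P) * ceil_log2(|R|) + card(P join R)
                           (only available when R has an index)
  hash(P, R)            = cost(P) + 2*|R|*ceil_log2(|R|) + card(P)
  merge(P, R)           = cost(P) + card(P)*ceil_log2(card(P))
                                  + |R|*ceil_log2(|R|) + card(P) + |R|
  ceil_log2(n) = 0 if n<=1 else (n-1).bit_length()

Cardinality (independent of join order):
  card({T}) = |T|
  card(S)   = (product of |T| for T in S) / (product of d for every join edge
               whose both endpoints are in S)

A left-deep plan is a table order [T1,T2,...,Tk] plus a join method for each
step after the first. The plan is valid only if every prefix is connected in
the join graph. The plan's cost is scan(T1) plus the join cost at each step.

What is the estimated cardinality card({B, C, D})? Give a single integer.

Tables in S: B(80), C(300), D(120)
Edges inside S: B-D(d=10), B-C(d=25)
numerator = 80 * 300 * 120 = 2880000
denominator = 10 * 25 = 250
card(S) = 2880000 / 250 = 11520

11520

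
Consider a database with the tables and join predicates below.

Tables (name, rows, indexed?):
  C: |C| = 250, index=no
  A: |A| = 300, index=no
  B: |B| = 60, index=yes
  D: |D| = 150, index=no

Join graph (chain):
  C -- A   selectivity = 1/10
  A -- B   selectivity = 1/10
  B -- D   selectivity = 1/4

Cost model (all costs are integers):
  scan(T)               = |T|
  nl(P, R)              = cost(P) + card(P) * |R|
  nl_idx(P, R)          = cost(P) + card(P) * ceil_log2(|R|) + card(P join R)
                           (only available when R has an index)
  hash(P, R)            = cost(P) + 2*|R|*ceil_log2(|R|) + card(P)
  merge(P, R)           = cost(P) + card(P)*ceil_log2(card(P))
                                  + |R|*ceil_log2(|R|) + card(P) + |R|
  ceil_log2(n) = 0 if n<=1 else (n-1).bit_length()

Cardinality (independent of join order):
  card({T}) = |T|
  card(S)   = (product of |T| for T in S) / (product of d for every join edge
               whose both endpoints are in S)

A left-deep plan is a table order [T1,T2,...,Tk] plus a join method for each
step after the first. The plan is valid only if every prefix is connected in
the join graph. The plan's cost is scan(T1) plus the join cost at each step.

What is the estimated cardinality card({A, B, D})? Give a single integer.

67500

Tables in S: A(300), B(60), D(150)
Edges inside S: A-B(d=10), B-D(d=4)
numerator = 300 * 60 * 150 = 2700000
denominator = 10 * 4 = 40
card(S) = 2700000 / 40 = 67500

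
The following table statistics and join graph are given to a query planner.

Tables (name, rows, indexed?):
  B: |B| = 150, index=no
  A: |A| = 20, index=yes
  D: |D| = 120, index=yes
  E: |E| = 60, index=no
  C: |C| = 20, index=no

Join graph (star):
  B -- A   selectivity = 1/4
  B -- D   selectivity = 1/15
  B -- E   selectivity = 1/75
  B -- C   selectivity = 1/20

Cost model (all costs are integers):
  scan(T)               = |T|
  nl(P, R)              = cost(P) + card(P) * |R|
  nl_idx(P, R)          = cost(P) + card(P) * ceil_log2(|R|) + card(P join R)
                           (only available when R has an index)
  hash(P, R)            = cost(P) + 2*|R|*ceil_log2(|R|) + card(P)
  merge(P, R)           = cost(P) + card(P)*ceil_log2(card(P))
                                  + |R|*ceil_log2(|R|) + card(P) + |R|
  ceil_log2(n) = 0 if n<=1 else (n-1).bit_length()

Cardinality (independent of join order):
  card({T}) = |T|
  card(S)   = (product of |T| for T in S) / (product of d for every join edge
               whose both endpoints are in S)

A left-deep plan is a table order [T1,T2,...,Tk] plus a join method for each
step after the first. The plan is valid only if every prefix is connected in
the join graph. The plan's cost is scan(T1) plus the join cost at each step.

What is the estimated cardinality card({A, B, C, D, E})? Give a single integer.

4800

Tables in S: A(20), B(150), C(20), D(120), E(60)
Edges inside S: B-A(d=4), B-D(d=15), B-E(d=75), B-C(d=20)
numerator = 20 * 150 * 20 * 120 * 60 = 432000000
denominator = 4 * 15 * 75 * 20 = 90000
card(S) = 432000000 / 90000 = 4800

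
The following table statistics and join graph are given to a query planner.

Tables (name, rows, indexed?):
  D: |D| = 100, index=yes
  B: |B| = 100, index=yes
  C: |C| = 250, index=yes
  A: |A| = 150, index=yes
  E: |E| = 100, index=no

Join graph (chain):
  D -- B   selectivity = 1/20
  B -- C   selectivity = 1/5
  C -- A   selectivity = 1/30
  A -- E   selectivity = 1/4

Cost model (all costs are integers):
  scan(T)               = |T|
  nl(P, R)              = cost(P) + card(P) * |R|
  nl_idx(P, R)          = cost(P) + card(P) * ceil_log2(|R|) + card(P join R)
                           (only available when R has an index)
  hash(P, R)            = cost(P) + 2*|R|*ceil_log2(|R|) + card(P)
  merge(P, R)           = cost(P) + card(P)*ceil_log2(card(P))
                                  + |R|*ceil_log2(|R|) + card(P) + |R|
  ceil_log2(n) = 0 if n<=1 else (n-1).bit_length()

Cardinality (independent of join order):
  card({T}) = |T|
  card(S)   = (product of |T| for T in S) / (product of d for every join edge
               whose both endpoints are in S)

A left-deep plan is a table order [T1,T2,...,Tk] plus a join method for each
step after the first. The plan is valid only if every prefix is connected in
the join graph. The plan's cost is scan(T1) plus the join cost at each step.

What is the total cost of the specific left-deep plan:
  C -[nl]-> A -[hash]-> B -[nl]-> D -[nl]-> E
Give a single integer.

step 1: scan C: cost=250, card=250
step 2: join A via nl
    card(P join A) = 250*150/(30) = 1250
    cost = 250 + 250*150 = 37750
step 3: join B via hash
    card(P join B) = 1250*100/(5) = 25000
    cost = 37750 + 2*100*7 + 1250 = 40400
step 4: join D via nl
    card(P join D) = 25000*100/(20) = 125000
    cost = 40400 + 25000*100 = 2540400
step 5: join E via nl
    card(P join E) = 125000*100/(4) = 3125000
    cost = 2540400 + 125000*100 = 15040400

15040400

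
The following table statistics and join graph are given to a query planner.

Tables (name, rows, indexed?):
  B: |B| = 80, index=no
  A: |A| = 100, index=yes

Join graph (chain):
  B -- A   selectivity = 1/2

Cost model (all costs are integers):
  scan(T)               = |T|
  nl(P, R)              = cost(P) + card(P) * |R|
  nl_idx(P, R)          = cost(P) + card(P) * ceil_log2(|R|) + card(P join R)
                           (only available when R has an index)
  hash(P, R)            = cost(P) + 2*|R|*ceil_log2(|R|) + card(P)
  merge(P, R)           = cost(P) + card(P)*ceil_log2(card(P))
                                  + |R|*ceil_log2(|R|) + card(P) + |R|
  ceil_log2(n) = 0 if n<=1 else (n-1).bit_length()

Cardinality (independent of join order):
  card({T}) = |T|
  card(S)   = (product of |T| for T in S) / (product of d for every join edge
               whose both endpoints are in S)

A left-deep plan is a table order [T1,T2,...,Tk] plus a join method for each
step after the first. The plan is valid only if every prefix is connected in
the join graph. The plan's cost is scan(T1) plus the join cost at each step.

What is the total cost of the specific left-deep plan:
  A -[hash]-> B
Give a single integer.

1320

step 1: scan A: cost=100, card=100
step 2: join B via hash
    card(P join B) = 100*80/(2) = 4000
    cost = 100 + 2*80*7 + 100 = 1320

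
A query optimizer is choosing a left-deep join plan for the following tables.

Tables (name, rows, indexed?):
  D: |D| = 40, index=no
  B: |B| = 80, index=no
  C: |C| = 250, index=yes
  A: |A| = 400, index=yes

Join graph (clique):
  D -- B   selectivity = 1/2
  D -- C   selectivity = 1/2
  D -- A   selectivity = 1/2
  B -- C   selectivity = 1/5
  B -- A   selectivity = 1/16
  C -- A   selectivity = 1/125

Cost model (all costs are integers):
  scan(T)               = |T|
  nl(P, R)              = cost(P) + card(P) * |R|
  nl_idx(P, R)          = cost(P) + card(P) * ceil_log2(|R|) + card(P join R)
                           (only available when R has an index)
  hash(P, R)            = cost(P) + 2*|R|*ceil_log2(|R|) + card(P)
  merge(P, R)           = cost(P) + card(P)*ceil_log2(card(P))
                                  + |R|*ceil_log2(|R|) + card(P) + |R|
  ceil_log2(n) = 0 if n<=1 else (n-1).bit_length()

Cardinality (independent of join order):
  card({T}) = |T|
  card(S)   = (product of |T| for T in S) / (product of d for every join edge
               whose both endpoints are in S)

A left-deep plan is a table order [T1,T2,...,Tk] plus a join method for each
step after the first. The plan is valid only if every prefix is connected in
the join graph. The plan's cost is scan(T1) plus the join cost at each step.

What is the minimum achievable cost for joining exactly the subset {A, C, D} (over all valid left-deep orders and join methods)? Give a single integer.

4580

Selinger DP over subsets of {A,C,D}:
  {D}: scan cost=40, card=40
  {C}: scan cost=250, card=250
  {A}: scan cost=400, card=400
  {CD}: card=5000; try (D,hash)→980, (C,merge)→2570, (D,merge)→2780, (C,hash)→4080, (C,nl_idx)→5360, (C,nl)→10040 …(+1); best=980 via (D,hash)
  {AD}: card=8000; try (D,hash)→1280, (A,merge)→4320, (D,merge)→4680, (A,hash)→7280, (A,nl_idx)→8400, (A,nl)→16040 …(+1); best=1280 via (D,hash)
  {AC}: card=800; try (A,nl_idx)→3300, (C,nl_idx)→4400, (C,hash)→4800, (A,merge)→6500, (C,merge)→6650, (A,hash)→7700 …(+2); best=3300 via (A,nl_idx)
  {ACD}: card=8000; try (D,hash)→4580, (D,merge)→12380, (A,hash)→13180, (C,hash)→13280, (D,nl)→35300, (A,nl_idx)→53980 …(+5); best=4580 via (D,hash)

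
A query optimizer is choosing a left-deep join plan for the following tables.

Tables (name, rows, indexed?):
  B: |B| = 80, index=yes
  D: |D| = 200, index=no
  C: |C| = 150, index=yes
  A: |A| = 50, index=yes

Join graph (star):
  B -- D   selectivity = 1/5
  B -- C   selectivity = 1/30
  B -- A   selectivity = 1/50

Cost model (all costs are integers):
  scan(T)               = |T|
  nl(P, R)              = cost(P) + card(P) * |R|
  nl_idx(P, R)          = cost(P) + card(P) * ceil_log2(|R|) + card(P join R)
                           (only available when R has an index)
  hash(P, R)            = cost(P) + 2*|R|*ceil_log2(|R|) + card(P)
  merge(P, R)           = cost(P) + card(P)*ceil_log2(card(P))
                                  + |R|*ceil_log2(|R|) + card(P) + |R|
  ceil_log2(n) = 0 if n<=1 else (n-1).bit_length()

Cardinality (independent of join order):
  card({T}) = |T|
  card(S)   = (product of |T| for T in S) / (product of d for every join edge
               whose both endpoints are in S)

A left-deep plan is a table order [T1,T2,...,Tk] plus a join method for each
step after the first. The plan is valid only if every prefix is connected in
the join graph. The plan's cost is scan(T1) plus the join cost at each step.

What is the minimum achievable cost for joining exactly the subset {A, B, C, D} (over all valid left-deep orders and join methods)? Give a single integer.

5120

Selinger DP over subsets of {A,B,C,D}:
  {B}: scan cost=80, card=80
  {D}: scan cost=200, card=200
  {C}: scan cost=150, card=150
  {A}: scan cost=50, card=50
  {BD}: card=3200; try (B,hash)→1520, (D,merge)→2520, (B,merge)→2640, (D,hash)→3360, (B,nl_idx)→4800, (D,nl)→16080 …(+1); best=1520 via (B,hash)
  {BC}: card=400; try (C,nl_idx)→1120, (B,hash)→1420, (B,nl_idx)→1600, (C,merge)→2070, (B,merge)→2140, (C,hash)→2560 …(+2); best=1120 via (C,nl_idx)
  {AB}: card=80; try (B,nl_idx)→480, (A,nl_idx)→640, (A,hash)→760, (B,merge)→1040, (A,merge)→1070, (B,hash)→1220 …(+2); best=480 via (B,nl_idx)
  {BCD}: card=16000; try (D,hash)→4720, (D,merge)→6920, (C,hash)→7120, (C,nl_idx)→43120, (C,merge)→44470, (D,nl)→81120 …(+1); best=4720 via (D,hash)
  {ABD}: card=3200; try (D,merge)→2920, (D,hash)→3760, (A,hash)→5320, (D,nl)→16480, (A,nl_idx)→23920, (A,merge)→43470 …(+1); best=2920 via (D,merge)
  {ABC}: card=400; try (C,nl_idx)→1520, (A,hash)→2120, (C,merge)→2470, (C,hash)→2960, (A,nl_idx)→3920, (A,merge)→5470 …(+2); best=1520 via (C,nl_idx)
  {ABCD}: card=16000; try (D,hash)→5120, (D,merge)→7320, (C,hash)→8520, (A,hash)→21320, (C,nl_idx)→44520, (C,merge)→45870 …(+5); best=5120 via (D,hash)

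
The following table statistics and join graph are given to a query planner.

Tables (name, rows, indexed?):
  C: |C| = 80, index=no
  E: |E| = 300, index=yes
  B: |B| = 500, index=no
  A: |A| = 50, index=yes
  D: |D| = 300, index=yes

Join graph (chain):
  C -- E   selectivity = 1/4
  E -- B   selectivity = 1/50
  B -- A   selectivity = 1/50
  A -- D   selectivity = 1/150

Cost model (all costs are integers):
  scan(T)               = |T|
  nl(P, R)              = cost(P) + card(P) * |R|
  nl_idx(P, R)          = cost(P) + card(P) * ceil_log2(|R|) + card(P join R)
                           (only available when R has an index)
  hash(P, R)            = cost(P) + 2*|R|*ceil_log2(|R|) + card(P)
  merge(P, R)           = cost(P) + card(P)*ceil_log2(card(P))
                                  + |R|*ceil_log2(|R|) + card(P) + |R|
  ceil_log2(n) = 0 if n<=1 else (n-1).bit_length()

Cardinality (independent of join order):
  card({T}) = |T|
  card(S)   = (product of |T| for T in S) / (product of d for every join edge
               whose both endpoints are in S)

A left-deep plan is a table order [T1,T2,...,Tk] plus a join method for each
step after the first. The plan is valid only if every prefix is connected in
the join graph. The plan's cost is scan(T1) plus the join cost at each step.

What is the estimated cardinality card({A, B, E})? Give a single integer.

3000

Tables in S: A(50), B(500), E(300)
Edges inside S: E-B(d=50), B-A(d=50)
numerator = 50 * 500 * 300 = 7500000
denominator = 50 * 50 = 2500
card(S) = 7500000 / 2500 = 3000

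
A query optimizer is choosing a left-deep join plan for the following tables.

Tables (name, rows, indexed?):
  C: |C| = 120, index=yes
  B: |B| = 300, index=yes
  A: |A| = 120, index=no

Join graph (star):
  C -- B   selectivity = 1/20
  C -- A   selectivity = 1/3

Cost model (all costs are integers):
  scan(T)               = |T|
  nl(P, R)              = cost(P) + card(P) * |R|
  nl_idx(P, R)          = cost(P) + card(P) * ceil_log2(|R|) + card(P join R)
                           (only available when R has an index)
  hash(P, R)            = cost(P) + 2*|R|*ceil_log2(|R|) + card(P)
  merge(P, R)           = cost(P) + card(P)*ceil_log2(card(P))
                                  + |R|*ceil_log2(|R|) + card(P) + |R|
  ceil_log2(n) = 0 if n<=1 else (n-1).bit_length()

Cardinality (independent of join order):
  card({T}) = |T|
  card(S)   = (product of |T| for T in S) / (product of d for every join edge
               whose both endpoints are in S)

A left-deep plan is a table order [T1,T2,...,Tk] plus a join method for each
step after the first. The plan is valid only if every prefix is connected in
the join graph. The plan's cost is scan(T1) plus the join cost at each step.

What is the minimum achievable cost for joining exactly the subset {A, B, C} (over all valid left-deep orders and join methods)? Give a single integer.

Selinger DP over subsets of {A,B,C}:
  {C}: scan cost=120, card=120
  {B}: scan cost=300, card=300
  {A}: scan cost=120, card=120
  {BC}: card=1800; try (C,hash)→2280, (B,nl_idx)→3000, (B,merge)→4080, (C,nl_idx)→4200, (C,merge)→4260, (B,hash)→5640 …(+2); best=2280 via (C,hash)
  {AC}: card=4800; try (C,hash)→1920, (A,hash)→1920, (C,merge)→2040, (A,merge)→2040, (C,nl_idx)→5760, (C,nl)→14520 …(+1); best=1920 via (C,hash)
  {ABC}: card=72000; try (A,hash)→5760, (B,hash)→12120, (A,merge)→24840, (B,merge)→72120, (B,nl_idx)→117120, (A,nl)→218280 …(+1); best=5760 via (A,hash)

5760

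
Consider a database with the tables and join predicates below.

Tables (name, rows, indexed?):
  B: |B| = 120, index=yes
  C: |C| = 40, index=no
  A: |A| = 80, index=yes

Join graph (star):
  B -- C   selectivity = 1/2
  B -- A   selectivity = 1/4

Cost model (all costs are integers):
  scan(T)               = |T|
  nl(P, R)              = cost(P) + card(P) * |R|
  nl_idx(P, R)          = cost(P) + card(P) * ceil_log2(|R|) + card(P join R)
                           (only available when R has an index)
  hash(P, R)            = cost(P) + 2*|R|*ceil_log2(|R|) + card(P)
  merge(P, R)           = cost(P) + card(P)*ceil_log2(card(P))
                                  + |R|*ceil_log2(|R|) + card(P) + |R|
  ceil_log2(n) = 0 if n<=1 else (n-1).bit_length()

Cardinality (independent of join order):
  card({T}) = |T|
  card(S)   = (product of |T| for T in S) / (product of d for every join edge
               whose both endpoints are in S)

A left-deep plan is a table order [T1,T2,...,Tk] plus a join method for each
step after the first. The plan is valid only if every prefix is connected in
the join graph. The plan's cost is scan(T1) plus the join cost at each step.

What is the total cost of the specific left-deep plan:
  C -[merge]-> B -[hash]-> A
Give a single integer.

step 1: scan C: cost=40, card=40
step 2: join B via merge
    card(P join B) = 40*120/(2) = 2400
    cost = 40 + 40*6 + 120*7 + 40 + 120 = 1280
step 3: join A via hash
    card(P join A) = 2400*80/(4) = 48000
    cost = 1280 + 2*80*7 + 2400 = 4800

4800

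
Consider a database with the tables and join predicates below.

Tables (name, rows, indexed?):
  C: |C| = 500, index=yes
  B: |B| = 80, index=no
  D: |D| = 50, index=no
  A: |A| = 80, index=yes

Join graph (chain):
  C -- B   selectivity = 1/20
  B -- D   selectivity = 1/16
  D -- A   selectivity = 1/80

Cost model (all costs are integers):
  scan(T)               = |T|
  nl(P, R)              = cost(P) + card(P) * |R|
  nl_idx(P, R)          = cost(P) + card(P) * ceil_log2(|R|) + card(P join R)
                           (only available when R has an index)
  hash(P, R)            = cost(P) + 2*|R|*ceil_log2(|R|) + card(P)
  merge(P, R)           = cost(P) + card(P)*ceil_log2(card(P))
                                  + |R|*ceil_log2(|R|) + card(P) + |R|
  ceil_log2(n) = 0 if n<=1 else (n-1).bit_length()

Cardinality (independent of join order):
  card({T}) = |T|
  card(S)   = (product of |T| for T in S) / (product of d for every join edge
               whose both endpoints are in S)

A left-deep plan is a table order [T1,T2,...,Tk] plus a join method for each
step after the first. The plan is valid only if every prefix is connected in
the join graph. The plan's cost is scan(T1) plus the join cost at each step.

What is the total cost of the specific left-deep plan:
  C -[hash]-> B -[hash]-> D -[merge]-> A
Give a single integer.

92860

step 1: scan C: cost=500, card=500
step 2: join B via hash
    card(P join B) = 500*80/(20) = 2000
    cost = 500 + 2*80*7 + 500 = 2120
step 3: join D via hash
    card(P join D) = 2000*50/(16) = 6250
    cost = 2120 + 2*50*6 + 2000 = 4720
step 4: join A via merge
    card(P join A) = 6250*80/(80) = 6250
    cost = 4720 + 6250*13 + 80*7 + 6250 + 80 = 92860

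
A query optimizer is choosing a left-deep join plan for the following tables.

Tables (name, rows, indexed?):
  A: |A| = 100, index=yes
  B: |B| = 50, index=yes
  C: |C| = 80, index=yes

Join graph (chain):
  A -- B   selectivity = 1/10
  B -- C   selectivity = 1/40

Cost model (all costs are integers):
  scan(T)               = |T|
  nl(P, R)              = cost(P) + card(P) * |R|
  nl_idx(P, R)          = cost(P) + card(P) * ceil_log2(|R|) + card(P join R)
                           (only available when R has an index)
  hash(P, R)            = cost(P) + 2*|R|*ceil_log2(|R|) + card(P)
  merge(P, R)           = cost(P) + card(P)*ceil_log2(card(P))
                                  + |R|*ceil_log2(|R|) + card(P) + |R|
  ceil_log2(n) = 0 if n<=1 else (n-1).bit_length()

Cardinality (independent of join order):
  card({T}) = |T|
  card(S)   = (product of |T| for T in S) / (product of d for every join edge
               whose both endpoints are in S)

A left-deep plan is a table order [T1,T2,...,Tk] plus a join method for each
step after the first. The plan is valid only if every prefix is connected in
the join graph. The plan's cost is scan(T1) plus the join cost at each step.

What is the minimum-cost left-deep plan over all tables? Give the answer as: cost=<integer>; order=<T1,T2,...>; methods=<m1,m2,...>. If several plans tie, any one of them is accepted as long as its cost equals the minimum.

Selinger DP (subsets sized 1..n):
  {A}: scan cost=100, card=100
  {B}: scan cost=50, card=50
  {C}: scan cost=80, card=80
  {AB}: card=500; try (B,hash)→800, (A,nl_idx)→900, (B,nl_idx)→1200, (A,merge)→1200, (B,merge)→1250, (A,hash)→1500 …(+2); best=800 via (B,hash)
  {BC}: card=100; try (C,nl_idx)→500, (B,nl_idx)→660, (B,hash)→760, (C,merge)→1040, (B,merge)→1070, (C,hash)→1220 …(+2); best=500 via (C,nl_idx)
  {ABC}: card=1000; try (A,hash)→2000, (A,merge)→2100, (A,nl_idx)→2200, (C,hash)→2420, (C,nl_idx)→5300, (C,merge)→6440 …(+2); best=2000 via (A,hash)

cost=2000; order=B,C,A; methods=nl_idx,hash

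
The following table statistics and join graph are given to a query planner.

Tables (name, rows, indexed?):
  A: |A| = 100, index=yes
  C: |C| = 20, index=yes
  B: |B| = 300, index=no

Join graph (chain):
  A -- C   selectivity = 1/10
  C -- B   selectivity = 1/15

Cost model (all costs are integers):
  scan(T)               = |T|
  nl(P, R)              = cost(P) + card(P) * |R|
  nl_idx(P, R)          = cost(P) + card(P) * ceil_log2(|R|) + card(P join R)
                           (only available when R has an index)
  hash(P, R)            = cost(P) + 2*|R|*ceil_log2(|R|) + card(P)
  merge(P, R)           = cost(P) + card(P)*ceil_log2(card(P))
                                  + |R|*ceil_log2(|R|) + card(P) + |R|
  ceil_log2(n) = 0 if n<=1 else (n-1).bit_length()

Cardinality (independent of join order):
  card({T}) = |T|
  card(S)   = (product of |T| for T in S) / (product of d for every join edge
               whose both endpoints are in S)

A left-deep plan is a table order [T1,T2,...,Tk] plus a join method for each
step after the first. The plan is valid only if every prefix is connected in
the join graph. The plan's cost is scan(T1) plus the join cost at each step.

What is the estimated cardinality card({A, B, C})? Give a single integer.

Tables in S: A(100), B(300), C(20)
Edges inside S: A-C(d=10), C-B(d=15)
numerator = 100 * 300 * 20 = 600000
denominator = 10 * 15 = 150
card(S) = 600000 / 150 = 4000

4000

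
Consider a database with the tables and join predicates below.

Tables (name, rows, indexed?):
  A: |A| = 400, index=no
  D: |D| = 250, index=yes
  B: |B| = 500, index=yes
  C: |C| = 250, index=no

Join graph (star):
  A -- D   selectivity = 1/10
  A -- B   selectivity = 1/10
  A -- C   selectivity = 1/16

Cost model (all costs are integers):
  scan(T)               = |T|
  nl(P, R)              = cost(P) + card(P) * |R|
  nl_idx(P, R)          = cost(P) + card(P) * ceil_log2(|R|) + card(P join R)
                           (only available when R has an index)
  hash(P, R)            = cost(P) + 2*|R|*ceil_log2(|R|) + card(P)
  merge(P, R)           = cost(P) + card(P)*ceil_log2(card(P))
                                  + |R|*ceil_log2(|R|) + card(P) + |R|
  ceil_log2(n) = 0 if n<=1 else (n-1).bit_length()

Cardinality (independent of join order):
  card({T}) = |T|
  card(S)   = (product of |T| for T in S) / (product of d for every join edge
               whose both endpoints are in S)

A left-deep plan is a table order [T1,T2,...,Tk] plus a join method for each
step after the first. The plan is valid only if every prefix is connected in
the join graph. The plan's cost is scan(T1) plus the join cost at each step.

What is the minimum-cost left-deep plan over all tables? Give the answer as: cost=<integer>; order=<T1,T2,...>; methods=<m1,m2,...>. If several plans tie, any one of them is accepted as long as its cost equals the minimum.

Selinger DP (subsets sized 1..n):
  {A}: scan cost=400, card=400
  {D}: scan cost=250, card=250
  {B}: scan cost=500, card=500
  {C}: scan cost=250, card=250
  {AD}: card=10000; try (D,hash)→4800, (A,merge)→6500, (D,merge)→6650, (A,hash)→7700, (D,nl_idx)→13600, (A,nl)→100250 …(+1); best=4800 via (D,hash)
  {AB}: card=20000; try (A,hash)→8200, (B,merge)→9400, (A,merge)→9500, (B,hash)→9800, (B,nl_idx)→24000, (B,nl)→200400 …(+1); best=8200 via (A,hash)
  {AC}: card=6250; try (C,hash)→4800, (A,merge)→6500, (C,merge)→6650, (A,hash)→7700, (A,nl)→100250, (C,nl)→100400; best=4800 via (C,hash)
  {ABD}: card=500000; try (B,hash)→23800, (D,hash)→32200, (B,merge)→159800, (D,merge)→330450, (B,nl_idx)→594800, (D,nl_idx)→668200 …(+2); best=23800 via (B,hash)
  {ACD}: card=156250; try (D,hash)→15050, (C,hash)→18800, (D,merge)→94550, (C,merge)→157050, (D,nl_idx)→211050, (D,nl)→1567300 …(+1); best=15050 via (D,hash)
  {ABC}: card=312500; try (B,hash)→20050, (C,hash)→32200, (B,merge)→97300, (C,merge)→330450, (B,nl_idx)→373550, (B,nl)→3129800 …(+1); best=20050 via (B,hash)
  {ABCD}: card=7812500; try (B,hash)→180300, (D,hash)→336550, (C,hash)→527800, (B,merge)→2988800, (D,merge)→6272300, (B,nl_idx)→9233800 …(+5); best=180300 via (B,hash)

cost=180300; order=A,C,D,B; methods=hash,hash,hash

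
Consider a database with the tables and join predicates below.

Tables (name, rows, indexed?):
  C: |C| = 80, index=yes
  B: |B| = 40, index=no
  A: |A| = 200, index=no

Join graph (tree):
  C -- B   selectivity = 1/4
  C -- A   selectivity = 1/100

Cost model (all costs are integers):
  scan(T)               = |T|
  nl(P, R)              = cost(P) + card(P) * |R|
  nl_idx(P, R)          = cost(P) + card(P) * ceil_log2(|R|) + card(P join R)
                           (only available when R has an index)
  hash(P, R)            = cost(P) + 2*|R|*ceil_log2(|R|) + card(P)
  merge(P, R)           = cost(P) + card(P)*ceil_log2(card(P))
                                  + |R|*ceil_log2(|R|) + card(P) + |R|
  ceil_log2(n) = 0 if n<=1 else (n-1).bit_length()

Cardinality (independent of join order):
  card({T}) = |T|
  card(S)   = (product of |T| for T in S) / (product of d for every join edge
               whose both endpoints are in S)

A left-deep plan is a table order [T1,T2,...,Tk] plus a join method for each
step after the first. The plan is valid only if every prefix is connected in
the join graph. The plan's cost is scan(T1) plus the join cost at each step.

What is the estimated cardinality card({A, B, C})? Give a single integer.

Tables in S: A(200), B(40), C(80)
Edges inside S: C-B(d=4), C-A(d=100)
numerator = 200 * 40 * 80 = 640000
denominator = 4 * 100 = 400
card(S) = 640000 / 400 = 1600

1600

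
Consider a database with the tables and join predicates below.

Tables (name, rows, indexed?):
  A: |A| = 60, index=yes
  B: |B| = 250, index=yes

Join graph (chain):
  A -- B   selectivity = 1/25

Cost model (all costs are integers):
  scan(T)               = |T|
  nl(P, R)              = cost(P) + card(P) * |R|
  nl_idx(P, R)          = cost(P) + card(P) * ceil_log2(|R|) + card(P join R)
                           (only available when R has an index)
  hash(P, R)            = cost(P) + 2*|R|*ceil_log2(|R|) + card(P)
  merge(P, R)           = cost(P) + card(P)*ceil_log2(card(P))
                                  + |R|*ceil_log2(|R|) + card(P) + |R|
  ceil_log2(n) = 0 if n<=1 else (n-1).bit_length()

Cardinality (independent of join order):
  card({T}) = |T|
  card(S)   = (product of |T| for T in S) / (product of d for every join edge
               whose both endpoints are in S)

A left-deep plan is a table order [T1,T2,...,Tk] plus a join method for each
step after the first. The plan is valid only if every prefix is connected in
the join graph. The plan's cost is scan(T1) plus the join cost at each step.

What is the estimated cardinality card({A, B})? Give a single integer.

Tables in S: A(60), B(250)
Edges inside S: A-B(d=25)
numerator = 60 * 250 = 15000
denominator = 25 = 25
card(S) = 15000 / 25 = 600

600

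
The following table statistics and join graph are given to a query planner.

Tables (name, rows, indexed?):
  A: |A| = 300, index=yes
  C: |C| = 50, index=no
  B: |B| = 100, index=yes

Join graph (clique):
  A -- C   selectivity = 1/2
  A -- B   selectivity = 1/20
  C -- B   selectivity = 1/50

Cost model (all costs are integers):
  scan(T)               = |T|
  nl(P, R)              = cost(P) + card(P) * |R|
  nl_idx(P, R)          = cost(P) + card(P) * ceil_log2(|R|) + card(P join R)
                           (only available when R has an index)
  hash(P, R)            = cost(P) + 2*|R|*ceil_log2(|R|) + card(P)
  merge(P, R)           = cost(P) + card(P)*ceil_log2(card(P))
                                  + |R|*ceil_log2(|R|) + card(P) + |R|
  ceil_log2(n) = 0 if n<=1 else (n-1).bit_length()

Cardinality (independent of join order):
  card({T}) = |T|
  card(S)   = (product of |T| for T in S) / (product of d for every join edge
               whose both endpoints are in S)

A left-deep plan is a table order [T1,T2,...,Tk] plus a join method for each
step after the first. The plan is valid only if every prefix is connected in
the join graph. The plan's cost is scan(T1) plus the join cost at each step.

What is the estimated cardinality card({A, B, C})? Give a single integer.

Tables in S: A(300), B(100), C(50)
Edges inside S: A-C(d=2), A-B(d=20), C-B(d=50)
numerator = 300 * 100 * 50 = 1500000
denominator = 2 * 20 * 50 = 2000
card(S) = 1500000 / 2000 = 750

750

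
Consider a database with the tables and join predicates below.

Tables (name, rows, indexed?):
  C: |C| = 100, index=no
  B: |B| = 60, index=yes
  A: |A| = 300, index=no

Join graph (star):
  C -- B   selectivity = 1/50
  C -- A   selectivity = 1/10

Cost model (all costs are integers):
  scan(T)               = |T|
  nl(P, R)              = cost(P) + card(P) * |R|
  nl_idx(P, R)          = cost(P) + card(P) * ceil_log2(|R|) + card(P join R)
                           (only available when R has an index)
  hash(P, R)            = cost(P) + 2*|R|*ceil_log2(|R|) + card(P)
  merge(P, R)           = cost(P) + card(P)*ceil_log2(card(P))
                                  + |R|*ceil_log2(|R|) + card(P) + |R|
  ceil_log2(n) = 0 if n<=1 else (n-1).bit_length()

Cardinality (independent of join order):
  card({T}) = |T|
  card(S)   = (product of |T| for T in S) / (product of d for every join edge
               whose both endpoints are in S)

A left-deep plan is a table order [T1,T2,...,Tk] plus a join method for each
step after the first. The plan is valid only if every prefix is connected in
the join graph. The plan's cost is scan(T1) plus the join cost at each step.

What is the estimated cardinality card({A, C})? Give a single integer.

Tables in S: A(300), C(100)
Edges inside S: C-A(d=10)
numerator = 300 * 100 = 30000
denominator = 10 = 10
card(S) = 30000 / 10 = 3000

3000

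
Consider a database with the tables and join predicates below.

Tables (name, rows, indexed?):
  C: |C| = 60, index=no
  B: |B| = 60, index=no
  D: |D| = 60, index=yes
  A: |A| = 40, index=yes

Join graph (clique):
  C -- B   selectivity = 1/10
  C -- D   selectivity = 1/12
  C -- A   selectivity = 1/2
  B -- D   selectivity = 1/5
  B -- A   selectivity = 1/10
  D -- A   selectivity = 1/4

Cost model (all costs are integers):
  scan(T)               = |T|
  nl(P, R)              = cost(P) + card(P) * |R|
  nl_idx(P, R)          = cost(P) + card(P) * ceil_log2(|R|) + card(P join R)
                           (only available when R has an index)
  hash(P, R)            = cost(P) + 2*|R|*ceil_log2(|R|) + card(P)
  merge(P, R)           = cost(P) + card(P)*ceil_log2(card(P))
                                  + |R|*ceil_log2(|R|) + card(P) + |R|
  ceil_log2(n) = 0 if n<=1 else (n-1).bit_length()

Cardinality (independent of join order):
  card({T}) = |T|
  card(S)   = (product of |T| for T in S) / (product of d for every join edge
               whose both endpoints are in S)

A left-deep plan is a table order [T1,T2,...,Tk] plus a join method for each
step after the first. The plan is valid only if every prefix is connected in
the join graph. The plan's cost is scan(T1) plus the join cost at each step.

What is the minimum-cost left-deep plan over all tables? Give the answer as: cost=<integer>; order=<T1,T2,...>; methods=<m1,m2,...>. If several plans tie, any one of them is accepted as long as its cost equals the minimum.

Selinger DP (subsets sized 1..n):
  {C}: scan cost=60, card=60
  {B}: scan cost=60, card=60
  {D}: scan cost=60, card=60
  {A}: scan cost=40, card=40
  {BC}: card=360; try (C,hash)→840, (B,hash)→840, (C,merge)→900, (B,merge)→900, (C,nl)→3660, (B,nl)→3660; best=840 via (C,hash)
  {CD}: card=300; try (D,nl_idx)→720, (D,hash)→840, (C,hash)→840, (D,merge)→900, (C,merge)→900, (D,nl)→3660 …(+1); best=720 via (D,nl_idx)
  {AC}: card=1200; try (A,hash)→600, (C,merge)→740, (A,merge)→760, (C,hash)→800, (A,nl_idx)→1620, (C,nl)→2440 …(+1); best=600 via (A,hash)
  {BD}: card=720; try (D,hash)→840, (B,hash)→840, (D,merge)→900, (B,merge)→900, (D,nl_idx)→1140, (D,nl)→3660 …(+1); best=840 via (D,hash)
  {AB}: card=240; try (A,hash)→600, (A,nl_idx)→660, (B,merge)→740, (A,merge)→760, (B,hash)→800, (B,nl)→2440 …(+1); best=600 via (A,hash)
  {AD}: card=600; try (A,hash)→600, (D,merge)→740, (A,merge)→760, (D,hash)→800, (D,nl_idx)→880, (A,nl_idx)→1020 …(+2); best=600 via (A,hash)
  {BCD}: card=360; try (B,hash)→1740, (D,hash)→1920, (C,hash)→2280, (D,nl_idx)→3360, (B,merge)→4140, (D,merge)→4860 …(+4); best=1740 via (B,hash)
  {ABC}: card=720; try (C,hash)→1560, (A,hash)→1680, (B,hash)→2520, (C,merge)→3180, (A,nl_idx)→3720, (A,merge)→4720 …(+4); best=1560 via (C,hash)
  {ACD}: card=1500; try (A,hash)→1500, (C,hash)→1920, (D,hash)→2520, (A,merge)→4000, (A,nl_idx)→4020, (C,merge)→7620 …(+5); best=1500 via (A,hash)
  {ABD}: card=720; try (D,hash)→1560, (B,hash)→1920, (A,hash)→2040, (D,nl_idx)→2760, (D,merge)→3180, (A,nl_idx)→5880 …(+5); best=1560 via (D,hash)
  {ABCD}: card=180; try (A,hash)→2580, (D,hash)→3000, (C,hash)→3000, (B,hash)→3720, (A,nl_idx)→4080, (A,merge)→5620 …(+8); best=2580 via (A,hash)

cost=2580; order=C,D,B,A; methods=nl_idx,hash,hash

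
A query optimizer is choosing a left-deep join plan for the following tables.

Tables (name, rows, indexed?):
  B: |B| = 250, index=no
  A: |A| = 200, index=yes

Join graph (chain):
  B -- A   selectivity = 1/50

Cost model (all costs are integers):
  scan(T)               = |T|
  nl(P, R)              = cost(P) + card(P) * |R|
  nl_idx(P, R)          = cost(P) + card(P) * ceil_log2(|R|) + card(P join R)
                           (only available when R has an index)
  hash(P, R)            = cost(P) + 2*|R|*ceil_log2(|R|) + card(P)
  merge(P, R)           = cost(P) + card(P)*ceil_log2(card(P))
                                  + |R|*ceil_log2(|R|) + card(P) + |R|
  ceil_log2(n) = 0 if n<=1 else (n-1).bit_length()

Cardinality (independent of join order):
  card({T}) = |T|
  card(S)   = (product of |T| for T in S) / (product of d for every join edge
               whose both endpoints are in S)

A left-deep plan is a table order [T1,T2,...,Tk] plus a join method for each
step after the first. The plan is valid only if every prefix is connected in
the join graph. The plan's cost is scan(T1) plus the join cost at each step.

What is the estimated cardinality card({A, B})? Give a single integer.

Tables in S: A(200), B(250)
Edges inside S: B-A(d=50)
numerator = 200 * 250 = 50000
denominator = 50 = 50
card(S) = 50000 / 50 = 1000

1000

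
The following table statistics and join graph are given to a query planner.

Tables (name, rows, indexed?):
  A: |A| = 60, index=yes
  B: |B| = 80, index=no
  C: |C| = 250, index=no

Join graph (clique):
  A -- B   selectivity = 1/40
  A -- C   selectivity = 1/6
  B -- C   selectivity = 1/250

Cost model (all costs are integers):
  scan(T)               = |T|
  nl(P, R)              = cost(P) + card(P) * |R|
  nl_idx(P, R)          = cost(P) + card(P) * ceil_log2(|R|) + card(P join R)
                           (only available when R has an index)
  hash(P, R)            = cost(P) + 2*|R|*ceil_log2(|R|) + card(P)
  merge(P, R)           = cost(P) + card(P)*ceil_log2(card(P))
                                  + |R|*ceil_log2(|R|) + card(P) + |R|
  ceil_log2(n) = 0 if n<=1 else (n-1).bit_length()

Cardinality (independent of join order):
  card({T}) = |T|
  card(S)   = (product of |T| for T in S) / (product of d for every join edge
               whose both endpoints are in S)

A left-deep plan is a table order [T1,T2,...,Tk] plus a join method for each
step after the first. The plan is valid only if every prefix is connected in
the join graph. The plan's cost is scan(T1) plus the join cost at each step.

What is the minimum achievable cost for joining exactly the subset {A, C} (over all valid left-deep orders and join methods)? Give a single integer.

1220

Selinger DP over subsets of {A,C}:
  {A}: scan cost=60, card=60
  {C}: scan cost=250, card=250
  {AC}: card=2500; try (A,hash)→1220, (C,merge)→2730, (A,merge)→2920, (C,hash)→4120, (A,nl_idx)→4250, (C,nl)→15060 …(+1); best=1220 via (A,hash)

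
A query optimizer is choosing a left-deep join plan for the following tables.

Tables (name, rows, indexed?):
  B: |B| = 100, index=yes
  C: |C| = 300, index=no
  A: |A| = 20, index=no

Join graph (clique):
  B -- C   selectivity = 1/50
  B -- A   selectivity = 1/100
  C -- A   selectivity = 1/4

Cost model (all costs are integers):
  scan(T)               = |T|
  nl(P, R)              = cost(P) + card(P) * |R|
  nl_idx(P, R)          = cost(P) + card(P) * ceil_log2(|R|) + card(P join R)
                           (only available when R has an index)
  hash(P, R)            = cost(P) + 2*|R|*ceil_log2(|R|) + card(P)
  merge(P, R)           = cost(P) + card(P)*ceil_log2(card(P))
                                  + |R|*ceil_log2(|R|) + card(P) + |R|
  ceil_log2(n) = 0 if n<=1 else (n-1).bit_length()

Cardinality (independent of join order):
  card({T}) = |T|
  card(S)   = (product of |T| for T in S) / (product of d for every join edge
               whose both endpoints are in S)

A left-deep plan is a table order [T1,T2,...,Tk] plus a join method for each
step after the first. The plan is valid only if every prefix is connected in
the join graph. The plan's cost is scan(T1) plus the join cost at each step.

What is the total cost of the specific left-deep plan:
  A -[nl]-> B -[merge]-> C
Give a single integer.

step 1: scan A: cost=20, card=20
step 2: join B via nl
    card(P join B) = 20*100/(100) = 20
    cost = 20 + 20*100 = 2020
step 3: join C via merge
    card(P join C) = 20*300/(50*4) = 30
    cost = 2020 + 20*5 + 300*9 + 20 + 300 = 5140

5140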